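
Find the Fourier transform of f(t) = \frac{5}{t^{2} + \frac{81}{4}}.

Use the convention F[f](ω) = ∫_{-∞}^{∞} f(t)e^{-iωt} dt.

F(ω) = \frac{10 \pi e^{- \frac{9 \left|{\omega}\right|}{2}}}{9}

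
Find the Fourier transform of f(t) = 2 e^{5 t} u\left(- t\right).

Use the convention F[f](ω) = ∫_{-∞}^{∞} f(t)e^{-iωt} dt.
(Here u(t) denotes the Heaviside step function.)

F(ω) = - \frac{2}{i \omega - 5}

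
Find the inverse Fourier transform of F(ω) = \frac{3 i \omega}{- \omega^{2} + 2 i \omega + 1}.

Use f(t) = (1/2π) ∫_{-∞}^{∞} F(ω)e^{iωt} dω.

f(t) = 3 \left(1 - t\right) e^{- t} u\left(t\right)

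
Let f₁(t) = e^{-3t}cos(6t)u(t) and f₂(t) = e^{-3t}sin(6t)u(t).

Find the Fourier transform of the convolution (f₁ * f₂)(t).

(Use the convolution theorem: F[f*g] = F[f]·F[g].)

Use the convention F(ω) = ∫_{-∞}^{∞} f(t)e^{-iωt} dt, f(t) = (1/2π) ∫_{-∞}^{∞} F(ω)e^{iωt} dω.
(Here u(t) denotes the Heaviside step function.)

F[f₁*f₂](ω) = \frac{6 \left(i \omega + 3\right)}{\left(\left(i \omega + 3\right)^{2} + 36\right)^{2}}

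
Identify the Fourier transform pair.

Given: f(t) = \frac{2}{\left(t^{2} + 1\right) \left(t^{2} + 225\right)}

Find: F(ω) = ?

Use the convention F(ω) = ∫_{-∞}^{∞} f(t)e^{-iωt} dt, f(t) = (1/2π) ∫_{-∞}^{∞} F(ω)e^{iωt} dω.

F(ω) = \frac{\pi e^{- \left|{\omega}\right|}}{112} - \frac{\pi e^{- 15 \left|{\omega}\right|}}{1680}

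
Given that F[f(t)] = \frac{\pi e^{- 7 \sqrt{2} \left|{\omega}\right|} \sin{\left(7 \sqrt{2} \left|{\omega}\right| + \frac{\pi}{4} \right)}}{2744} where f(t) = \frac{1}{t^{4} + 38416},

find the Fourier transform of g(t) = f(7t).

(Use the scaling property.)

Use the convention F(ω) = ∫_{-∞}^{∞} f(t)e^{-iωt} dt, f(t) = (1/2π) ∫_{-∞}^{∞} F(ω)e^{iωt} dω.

F[g](ω) = \frac{\pi e^{- \sqrt{2} \left|{\omega}\right|} \sin{\left(\sqrt{2} \left|{\omega}\right| + \frac{\pi}{4} \right)}}{19208}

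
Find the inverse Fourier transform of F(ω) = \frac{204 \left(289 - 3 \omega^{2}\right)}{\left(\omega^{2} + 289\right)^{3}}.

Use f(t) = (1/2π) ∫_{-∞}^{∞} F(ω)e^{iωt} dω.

f(t) = 3 t^{2} e^{- 17 \left|{t}\right|}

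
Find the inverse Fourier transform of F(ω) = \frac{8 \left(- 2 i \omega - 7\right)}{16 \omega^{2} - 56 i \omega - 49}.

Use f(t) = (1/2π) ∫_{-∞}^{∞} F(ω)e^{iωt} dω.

f(t) = \left(\frac{7 t}{4} + 1\right) e^{- \frac{7 t}{4}} u\left(t\right)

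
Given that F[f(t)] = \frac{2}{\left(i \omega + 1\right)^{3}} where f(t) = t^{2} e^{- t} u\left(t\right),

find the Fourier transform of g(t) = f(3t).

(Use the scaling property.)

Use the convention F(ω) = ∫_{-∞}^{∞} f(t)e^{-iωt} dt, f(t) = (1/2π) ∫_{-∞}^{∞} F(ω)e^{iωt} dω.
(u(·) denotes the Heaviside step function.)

F[g](ω) = \frac{18}{\left(i \omega + 3\right)^{3}}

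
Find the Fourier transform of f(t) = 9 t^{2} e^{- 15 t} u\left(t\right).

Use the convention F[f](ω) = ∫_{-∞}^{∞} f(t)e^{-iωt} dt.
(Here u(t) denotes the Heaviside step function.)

F(ω) = \frac{18}{\left(i \omega + 15\right)^{3}}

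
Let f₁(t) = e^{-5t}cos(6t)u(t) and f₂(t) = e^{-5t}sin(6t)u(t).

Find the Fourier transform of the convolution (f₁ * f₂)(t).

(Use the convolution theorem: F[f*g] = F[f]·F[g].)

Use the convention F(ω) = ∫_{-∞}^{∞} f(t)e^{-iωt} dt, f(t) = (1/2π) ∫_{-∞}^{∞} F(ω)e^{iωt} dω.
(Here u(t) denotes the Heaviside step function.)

F[f₁*f₂](ω) = \frac{6 \left(i \omega + 5\right)}{\left(\left(i \omega + 5\right)^{2} + 36\right)^{2}}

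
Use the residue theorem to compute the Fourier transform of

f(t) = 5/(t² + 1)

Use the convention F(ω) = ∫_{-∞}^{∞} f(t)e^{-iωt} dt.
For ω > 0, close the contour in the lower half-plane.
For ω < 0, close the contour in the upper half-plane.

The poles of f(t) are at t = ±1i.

Let g(z) = f(z)e^{-iωz}; for large |z| the factor e^{-iωz} decays in the lower half-plane when ω > 0 and in the upper half-plane when ω < 0.

Case ω > 0 (lower half-plane, clockwise contour ⇒ F(ω) = -2πi·ΣRes):
  Res_{z = - i} g(z) = \frac{5 i e^{- \omega}}{2}
  F(ω) = -2πi·ΣRes = 5 \pi e^{- \omega}

Case ω < 0 (upper half-plane, counterclockwise contour ⇒ F(ω) = +2πi·ΣRes):
  Res_{z = i} g(z) = - \frac{5 i e^{\omega}}{2}
  F(ω) = 2πi·ΣRes = 5 \pi e^{\omega}

Both cases combine into a single formula in |ω|:

F(ω) = 5 \pi e^{- \left|{\omega}\right|}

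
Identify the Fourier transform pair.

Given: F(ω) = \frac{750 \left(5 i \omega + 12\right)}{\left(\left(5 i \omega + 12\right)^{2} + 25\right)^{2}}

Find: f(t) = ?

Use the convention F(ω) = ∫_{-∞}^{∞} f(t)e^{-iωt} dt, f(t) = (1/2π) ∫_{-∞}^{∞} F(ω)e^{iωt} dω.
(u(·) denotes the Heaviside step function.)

f(t) = 3 t e^{- \frac{12 t}{5}} \sin{\left(t \right)} u\left(t\right)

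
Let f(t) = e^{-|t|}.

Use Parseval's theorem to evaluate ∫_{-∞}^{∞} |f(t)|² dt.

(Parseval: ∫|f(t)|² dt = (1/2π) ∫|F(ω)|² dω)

∫|f(t)|² dt = 1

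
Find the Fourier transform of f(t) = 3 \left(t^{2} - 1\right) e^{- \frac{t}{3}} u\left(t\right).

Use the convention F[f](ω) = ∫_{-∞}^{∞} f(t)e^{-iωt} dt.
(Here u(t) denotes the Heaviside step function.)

F(ω) = \frac{9 \left(54 i \omega - \left(3 i \omega + 1\right)^{3} + 18\right)}{\left(3 i \omega + 1\right)^{4}}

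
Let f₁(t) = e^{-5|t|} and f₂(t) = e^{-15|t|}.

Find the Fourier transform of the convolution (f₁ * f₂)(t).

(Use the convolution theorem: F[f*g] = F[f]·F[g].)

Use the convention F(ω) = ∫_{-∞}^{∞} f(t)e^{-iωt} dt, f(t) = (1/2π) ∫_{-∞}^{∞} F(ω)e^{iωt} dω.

F[f₁*f₂](ω) = \frac{300}{\left(\omega^{2} + 25\right) \left(\omega^{2} + 225\right)}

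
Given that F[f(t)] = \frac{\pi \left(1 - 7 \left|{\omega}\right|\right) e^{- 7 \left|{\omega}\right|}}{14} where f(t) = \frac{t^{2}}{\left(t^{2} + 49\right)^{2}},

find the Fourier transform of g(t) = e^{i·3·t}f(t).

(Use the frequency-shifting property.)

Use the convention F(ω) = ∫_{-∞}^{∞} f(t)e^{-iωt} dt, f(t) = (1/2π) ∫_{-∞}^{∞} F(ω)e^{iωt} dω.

F[g](ω) = \frac{\pi \left(1 - 7 \left|{\omega - 3}\right|\right) e^{- 7 \left|{\omega - 3}\right|}}{14}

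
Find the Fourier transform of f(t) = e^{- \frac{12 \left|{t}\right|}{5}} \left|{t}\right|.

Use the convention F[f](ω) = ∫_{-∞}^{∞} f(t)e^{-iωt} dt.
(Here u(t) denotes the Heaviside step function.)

F(ω) = \frac{50 \left(144 - 25 \omega^{2}\right)}{\left(25 \omega^{2} + 144\right)^{2}}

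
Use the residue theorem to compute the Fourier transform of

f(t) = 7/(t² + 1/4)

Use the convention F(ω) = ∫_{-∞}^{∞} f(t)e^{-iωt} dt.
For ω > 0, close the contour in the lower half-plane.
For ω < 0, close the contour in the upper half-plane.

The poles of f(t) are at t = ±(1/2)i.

Let g(z) = f(z)e^{-iωz}; for large |z| the factor e^{-iωz} decays in the lower half-plane when ω > 0 and in the upper half-plane when ω < 0.

Case ω > 0 (lower half-plane, clockwise contour ⇒ F(ω) = -2πi·ΣRes):
  Res_{z = - \frac{i}{2}} g(z) = 7 i e^{- \frac{\omega}{2}}
  F(ω) = -2πi·ΣRes = 14 \pi e^{- \frac{\omega}{2}}

Case ω < 0 (upper half-plane, counterclockwise contour ⇒ F(ω) = +2πi·ΣRes):
  Res_{z = \frac{i}{2}} g(z) = - 7 i e^{\frac{\omega}{2}}
  F(ω) = 2πi·ΣRes = 14 \pi e^{\frac{\omega}{2}}

Both cases combine into a single formula in |ω|:

F(ω) = 14 \pi e^{- \frac{\left|{\omega}\right|}{2}}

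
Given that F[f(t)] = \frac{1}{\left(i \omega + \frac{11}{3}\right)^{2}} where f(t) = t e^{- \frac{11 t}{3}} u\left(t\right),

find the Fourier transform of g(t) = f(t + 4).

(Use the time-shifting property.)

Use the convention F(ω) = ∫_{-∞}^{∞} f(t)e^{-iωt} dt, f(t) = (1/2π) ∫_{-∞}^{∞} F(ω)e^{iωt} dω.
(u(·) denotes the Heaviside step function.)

F[g](ω) = \frac{9 e^{4 i \omega}}{\left(3 i \omega + 11\right)^{2}}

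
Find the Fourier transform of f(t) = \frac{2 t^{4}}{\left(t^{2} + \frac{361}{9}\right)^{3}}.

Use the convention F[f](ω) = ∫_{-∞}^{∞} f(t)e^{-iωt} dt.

F(ω) = \frac{\pi \left(361 \omega^{2} - 285 \left|{\omega}\right| + 27\right) e^{- \frac{19 \left|{\omega}\right|}{3}}}{228}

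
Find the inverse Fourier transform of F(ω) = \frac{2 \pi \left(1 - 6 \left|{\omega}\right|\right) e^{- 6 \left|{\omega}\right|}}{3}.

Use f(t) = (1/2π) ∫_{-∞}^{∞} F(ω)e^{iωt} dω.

f(t) = \frac{8 t^{2}}{\left(t^{2} + 36\right)^{2}}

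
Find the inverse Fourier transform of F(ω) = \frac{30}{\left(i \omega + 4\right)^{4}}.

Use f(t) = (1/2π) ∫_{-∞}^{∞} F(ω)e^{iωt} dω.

f(t) = 5 t^{3} e^{- 4 t} u\left(t\right)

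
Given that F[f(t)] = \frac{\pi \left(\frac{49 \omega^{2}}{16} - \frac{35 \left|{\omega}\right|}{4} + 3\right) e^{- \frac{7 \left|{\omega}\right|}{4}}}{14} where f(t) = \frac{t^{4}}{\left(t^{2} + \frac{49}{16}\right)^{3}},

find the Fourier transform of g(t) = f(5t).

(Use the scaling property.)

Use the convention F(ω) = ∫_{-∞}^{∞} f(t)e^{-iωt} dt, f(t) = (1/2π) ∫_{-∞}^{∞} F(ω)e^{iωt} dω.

F[g](ω) = \frac{\pi \left(49 \omega^{2} - 700 \left|{\omega}\right| + 1200\right) e^{- \frac{7 \left|{\omega}\right|}{20}}}{28000}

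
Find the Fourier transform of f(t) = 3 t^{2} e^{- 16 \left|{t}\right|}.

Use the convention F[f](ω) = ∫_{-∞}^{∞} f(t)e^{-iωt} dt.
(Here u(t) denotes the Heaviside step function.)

F(ω) = \frac{192 \left(256 - 3 \omega^{2}\right)}{\left(\omega^{2} + 256\right)^{3}}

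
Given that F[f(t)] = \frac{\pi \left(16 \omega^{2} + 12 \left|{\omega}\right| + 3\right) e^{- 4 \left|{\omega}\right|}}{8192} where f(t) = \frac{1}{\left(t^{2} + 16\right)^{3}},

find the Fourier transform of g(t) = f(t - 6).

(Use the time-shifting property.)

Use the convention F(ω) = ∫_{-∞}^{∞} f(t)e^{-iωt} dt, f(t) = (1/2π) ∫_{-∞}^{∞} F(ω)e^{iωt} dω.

F[g](ω) = \frac{\pi \left(16 \omega^{2} + 12 \left|{\omega}\right| + 3\right) e^{- 6 i \omega - 4 \left|{\omega}\right|}}{8192}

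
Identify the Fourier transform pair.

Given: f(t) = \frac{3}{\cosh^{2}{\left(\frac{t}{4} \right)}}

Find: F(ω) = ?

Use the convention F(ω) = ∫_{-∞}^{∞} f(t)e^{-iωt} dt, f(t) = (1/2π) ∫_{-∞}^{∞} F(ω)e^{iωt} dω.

F(ω) = \frac{48 \pi \omega}{\sinh{\left(2 \pi \omega \right)}}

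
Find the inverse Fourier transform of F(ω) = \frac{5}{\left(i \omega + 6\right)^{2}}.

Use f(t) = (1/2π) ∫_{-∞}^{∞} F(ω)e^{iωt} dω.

f(t) = 5 t e^{- 6 t} u\left(t\right)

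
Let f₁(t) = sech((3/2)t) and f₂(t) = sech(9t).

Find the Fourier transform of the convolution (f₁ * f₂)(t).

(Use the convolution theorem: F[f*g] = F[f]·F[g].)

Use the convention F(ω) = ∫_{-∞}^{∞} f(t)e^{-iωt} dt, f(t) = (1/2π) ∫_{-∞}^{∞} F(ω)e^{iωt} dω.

F[f₁*f₂](ω) = \frac{2 \pi^{2}}{27 \cosh{\left(\frac{\pi \omega}{18} \right)} \cosh{\left(\frac{\pi \omega}{3} \right)}}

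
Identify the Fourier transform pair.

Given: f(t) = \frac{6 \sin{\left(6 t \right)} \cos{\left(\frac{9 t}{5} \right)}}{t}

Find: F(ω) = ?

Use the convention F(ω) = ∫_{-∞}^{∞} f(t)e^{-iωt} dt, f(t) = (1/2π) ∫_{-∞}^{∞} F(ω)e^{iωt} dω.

F(ω) = \begin{cases} 6 \pi & \text{for}\: \omega > - \frac{21}{5} \wedge \omega < \frac{21}{5} \\3 \pi & \text{for}\: \omega > - \frac{39}{5} \wedge \omega < \frac{39}{5} \\0 & \text{otherwise} \end{cases}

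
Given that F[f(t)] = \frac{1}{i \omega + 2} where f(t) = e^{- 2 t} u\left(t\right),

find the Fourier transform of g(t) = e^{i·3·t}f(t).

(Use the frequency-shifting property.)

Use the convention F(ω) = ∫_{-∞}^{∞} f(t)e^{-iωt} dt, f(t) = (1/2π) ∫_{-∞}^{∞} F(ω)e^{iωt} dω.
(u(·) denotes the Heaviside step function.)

F[g](ω) = \frac{1}{i \left(\omega - 3\right) + 2}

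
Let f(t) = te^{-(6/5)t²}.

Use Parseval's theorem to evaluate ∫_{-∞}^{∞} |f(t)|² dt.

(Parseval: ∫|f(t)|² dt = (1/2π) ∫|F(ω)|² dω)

∫|f(t)|² dt = \frac{5 \sqrt{15} \sqrt{\pi}}{144}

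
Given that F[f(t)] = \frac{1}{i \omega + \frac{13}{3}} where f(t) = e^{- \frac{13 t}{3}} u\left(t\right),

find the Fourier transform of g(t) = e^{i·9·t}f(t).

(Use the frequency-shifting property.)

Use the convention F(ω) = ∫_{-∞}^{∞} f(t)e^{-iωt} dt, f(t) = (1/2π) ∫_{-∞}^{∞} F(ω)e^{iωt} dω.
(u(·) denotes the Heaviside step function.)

F[g](ω) = \frac{3}{3 i \left(\omega - 9\right) + 13}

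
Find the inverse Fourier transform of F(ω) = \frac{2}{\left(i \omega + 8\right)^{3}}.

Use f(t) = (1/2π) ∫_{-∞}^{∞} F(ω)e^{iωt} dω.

f(t) = t^{2} e^{- 8 t} u\left(t\right)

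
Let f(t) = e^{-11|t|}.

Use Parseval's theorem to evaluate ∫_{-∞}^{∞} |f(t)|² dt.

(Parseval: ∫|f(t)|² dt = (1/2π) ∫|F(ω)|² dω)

∫|f(t)|² dt = \frac{1}{11}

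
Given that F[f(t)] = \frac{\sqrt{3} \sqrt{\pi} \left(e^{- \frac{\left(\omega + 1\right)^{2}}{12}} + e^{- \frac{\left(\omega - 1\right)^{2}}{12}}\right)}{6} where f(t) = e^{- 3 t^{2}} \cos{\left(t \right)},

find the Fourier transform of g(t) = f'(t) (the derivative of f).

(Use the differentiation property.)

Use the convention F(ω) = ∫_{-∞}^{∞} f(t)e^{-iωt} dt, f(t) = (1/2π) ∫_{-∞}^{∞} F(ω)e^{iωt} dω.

F[g](ω) = \frac{\sqrt{3} i \sqrt{\pi} \omega \left(e^{\frac{\omega}{3}} + 1\right) e^{- \frac{\omega^{2}}{12} - \frac{\omega}{6} - \frac{1}{12}}}{6}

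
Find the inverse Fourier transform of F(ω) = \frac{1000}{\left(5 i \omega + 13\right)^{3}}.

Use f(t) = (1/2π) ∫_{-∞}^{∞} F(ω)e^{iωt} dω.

f(t) = 4 t^{2} e^{- \frac{13 t}{5}} u\left(t\right)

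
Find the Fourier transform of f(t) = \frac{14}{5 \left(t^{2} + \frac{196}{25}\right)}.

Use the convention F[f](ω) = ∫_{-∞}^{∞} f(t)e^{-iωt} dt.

F(ω) = \pi e^{- \frac{14 \left|{\omega}\right|}{5}}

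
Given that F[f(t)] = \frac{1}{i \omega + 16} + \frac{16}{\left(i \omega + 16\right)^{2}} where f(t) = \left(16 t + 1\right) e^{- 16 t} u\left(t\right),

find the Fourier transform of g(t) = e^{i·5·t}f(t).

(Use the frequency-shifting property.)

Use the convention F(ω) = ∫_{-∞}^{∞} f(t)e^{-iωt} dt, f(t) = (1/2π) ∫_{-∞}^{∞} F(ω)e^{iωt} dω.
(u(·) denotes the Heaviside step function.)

F[g](ω) = \frac{16 i \left(\omega - 5\right) + \left(i \left(\omega - 5\right) + 16\right)^{2} + 256}{\left(i \left(\omega - 5\right) + 16\right)^{3}}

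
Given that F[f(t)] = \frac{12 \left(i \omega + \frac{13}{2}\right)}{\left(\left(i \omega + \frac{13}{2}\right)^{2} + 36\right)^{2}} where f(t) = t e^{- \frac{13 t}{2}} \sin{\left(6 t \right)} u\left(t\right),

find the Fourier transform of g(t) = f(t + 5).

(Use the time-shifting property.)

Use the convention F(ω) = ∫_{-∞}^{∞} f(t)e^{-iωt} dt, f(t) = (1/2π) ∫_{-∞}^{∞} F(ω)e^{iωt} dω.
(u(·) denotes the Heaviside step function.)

F[g](ω) = \frac{\left(192 i \omega + 1248\right) e^{5 i \omega}}{\left(\left(2 i \omega + 13\right)^{2} + 144\right)^{2}}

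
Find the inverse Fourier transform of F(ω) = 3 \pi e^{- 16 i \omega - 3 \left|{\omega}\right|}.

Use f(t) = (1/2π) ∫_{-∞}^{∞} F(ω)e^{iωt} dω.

f(t) = \frac{9}{\left(t - 16\right)^{2} + 9}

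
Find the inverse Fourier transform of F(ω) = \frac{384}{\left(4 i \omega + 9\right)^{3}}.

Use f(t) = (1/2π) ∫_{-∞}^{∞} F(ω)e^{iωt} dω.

f(t) = 3 t^{2} e^{- \frac{9 t}{4}} u\left(t\right)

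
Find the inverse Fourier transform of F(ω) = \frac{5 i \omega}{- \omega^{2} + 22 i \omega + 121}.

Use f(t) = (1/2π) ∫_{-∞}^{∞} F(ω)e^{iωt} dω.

f(t) = 5 \left(1 - 11 t\right) e^{- 11 t} u\left(t\right)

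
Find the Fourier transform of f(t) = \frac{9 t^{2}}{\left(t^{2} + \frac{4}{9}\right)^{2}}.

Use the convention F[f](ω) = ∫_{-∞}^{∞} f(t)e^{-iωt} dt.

F(ω) = \frac{9 \pi \left(3 - 2 \left|{\omega}\right|\right) e^{- \frac{2 \left|{\omega}\right|}{3}}}{4}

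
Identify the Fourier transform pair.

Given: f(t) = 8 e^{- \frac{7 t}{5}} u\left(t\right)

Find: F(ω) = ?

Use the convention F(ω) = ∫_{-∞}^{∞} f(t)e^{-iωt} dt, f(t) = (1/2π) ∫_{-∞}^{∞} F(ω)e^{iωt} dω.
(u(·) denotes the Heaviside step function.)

F(ω) = \frac{40}{5 i \omega + 7}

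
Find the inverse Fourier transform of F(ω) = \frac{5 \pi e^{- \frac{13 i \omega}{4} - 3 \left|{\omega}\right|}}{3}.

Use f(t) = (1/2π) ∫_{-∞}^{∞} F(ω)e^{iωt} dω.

f(t) = \frac{5}{\left(t - \frac{13}{4}\right)^{2} + 9}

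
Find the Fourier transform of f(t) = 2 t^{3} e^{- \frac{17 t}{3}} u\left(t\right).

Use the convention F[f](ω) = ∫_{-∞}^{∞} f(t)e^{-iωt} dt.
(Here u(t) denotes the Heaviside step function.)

F(ω) = \frac{972}{\left(3 i \omega + 17\right)^{4}}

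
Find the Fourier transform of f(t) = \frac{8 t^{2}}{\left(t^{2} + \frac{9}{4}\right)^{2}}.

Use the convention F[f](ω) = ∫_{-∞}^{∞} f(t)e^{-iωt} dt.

F(ω) = \frac{4 \pi \left(2 - 3 \left|{\omega}\right|\right) e^{- \frac{3 \left|{\omega}\right|}{2}}}{3}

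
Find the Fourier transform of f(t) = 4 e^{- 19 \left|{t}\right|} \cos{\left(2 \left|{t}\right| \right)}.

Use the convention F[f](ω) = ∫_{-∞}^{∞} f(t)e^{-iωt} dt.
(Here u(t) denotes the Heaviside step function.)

F(ω) = \frac{152 \left(\omega^{2} + 365\right)}{\omega^{4} + 714 \omega^{2} + 133225}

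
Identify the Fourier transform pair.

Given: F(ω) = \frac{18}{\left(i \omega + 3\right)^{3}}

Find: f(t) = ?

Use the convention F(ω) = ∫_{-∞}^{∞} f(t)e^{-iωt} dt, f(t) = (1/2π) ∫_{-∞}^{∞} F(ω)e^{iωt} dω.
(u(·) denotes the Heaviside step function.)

f(t) = 9 t^{2} e^{- 3 t} u\left(t\right)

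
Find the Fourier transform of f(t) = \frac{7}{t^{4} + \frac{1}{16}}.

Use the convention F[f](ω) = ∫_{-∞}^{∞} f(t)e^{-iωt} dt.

F(ω) = 56 \pi e^{- \frac{\sqrt{2} \left|{\omega}\right|}{4}} \sin{\left(\frac{\sqrt{2} \left|{\omega}\right|}{4} + \frac{\pi}{4} \right)}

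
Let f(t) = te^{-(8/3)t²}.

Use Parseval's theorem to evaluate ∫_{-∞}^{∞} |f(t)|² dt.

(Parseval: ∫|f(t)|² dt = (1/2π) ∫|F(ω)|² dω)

∫|f(t)|² dt = \frac{3 \sqrt{3} \sqrt{\pi}}{128}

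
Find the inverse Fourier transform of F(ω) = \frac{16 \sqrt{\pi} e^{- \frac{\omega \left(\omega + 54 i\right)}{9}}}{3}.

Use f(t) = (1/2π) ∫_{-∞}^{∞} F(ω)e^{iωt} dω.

f(t) = 8 e^{- \frac{9 \left(t - 6\right)^{2}}{4}}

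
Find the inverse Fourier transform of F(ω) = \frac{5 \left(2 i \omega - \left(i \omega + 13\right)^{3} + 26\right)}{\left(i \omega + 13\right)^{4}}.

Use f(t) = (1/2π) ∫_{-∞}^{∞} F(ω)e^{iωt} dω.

f(t) = 5 \left(t^{2} - 1\right) e^{- 13 t} u\left(t\right)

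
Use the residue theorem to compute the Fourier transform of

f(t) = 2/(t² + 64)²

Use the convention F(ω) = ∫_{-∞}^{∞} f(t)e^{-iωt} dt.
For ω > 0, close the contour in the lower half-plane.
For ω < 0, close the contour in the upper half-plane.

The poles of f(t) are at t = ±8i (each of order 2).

Let g(z) = f(z)e^{-iωz}; for large |z| the factor e^{-iωz} decays in the lower half-plane when ω > 0 and in the upper half-plane when ω < 0.

Case ω > 0 (lower half-plane, clockwise contour ⇒ F(ω) = -2πi·ΣRes):
  Res_{z = - 8 i} g(z) = \frac{i \left(8 \omega + 1\right) e^{- 8 \omega}}{1024} (pole of order 2)
  F(ω) = -2πi·ΣRes = \frac{\pi \left(8 \omega + 1\right) e^{- 8 \omega}}{512}

Case ω < 0 (upper half-plane, counterclockwise contour ⇒ F(ω) = +2πi·ΣRes):
  Res_{z = 8 i} g(z) = \frac{i \left(8 \omega - 1\right) e^{8 \omega}}{1024} (pole of order 2)
  F(ω) = 2πi·ΣRes = \frac{\pi \left(1 - 8 \omega\right) e^{8 \omega}}{512}

Both cases combine into a single formula in |ω|:

F(ω) = \frac{\pi \left(8 \left|{\omega}\right| + 1\right) e^{- 8 \left|{\omega}\right|}}{512}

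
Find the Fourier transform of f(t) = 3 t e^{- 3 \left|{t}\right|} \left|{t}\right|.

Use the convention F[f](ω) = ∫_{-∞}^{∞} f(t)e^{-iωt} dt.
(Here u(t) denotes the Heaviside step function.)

F(ω) = \frac{12 i \omega \left(\omega^{2} - 27\right)}{\left(\omega^{2} + 9\right)^{3}}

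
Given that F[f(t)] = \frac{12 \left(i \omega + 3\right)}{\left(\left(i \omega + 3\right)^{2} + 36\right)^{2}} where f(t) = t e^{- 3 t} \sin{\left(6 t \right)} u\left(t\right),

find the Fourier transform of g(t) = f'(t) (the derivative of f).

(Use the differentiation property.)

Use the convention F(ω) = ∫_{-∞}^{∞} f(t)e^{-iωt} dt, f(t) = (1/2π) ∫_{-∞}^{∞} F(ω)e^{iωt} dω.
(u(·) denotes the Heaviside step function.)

F[g](ω) = \frac{12 i \omega \left(i \omega + 3\right)}{\left(\left(i \omega + 3\right)^{2} + 36\right)^{2}}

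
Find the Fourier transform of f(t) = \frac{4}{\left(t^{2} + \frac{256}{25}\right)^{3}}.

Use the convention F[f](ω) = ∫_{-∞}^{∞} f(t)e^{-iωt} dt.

F(ω) = \frac{125 \pi \left(256 \omega^{2} + 240 \left|{\omega}\right| + 75\right) e^{- \frac{16 \left|{\omega}\right|}{5}}}{2097152}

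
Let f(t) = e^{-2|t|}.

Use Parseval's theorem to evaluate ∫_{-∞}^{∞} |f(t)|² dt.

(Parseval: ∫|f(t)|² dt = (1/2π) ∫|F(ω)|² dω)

∫|f(t)|² dt = \frac{1}{2}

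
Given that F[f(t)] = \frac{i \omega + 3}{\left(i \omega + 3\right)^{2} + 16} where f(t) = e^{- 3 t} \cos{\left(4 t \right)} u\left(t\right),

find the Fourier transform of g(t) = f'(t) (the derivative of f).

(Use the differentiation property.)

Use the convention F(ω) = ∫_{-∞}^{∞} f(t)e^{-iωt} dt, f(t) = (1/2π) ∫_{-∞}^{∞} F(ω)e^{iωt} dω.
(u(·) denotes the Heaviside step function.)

F[g](ω) = \frac{i \omega \left(i \omega + 3\right)}{\left(i \omega + 3\right)^{2} + 16}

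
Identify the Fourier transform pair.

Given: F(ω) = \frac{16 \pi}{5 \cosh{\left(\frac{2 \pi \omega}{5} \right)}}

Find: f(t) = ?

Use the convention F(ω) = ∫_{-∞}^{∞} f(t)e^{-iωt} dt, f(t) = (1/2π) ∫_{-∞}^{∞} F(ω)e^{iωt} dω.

f(t) = \frac{4}{\cosh{\left(\frac{5 t}{4} \right)}}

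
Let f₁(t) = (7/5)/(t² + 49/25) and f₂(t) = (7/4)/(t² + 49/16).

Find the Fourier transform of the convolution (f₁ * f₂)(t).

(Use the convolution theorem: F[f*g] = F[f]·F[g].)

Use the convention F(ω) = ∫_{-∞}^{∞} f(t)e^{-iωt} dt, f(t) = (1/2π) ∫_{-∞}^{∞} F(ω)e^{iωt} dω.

F[f₁*f₂](ω) = \pi^{2} e^{- \frac{63 \left|{\omega}\right|}{20}}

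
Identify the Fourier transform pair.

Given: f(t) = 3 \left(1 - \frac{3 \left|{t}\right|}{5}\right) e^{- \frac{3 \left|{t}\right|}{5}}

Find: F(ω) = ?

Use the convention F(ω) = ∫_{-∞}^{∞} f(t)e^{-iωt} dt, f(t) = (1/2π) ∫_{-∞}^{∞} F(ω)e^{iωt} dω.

F(ω) = \frac{4500 \omega^{2}}{\left(25 \omega^{2} + 9\right)^{2}}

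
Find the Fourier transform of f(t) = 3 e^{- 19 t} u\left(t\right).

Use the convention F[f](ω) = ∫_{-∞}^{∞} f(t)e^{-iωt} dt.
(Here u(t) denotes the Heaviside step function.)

F(ω) = \frac{3}{i \omega + 19}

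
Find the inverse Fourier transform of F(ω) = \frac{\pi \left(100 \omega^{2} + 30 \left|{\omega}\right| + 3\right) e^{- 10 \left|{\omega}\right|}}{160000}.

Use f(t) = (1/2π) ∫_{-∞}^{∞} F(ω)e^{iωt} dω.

f(t) = \frac{5}{\left(t^{2} + 100\right)^{3}}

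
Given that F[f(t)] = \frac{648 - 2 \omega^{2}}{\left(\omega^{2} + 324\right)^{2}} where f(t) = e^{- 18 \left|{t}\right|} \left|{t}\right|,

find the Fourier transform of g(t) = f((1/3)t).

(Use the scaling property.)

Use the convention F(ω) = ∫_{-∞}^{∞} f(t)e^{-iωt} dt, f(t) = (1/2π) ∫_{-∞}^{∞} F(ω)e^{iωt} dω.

F[g](ω) = \frac{2 \left(36 - \omega^{2}\right)}{3 \left(\omega^{2} + 36\right)^{2}}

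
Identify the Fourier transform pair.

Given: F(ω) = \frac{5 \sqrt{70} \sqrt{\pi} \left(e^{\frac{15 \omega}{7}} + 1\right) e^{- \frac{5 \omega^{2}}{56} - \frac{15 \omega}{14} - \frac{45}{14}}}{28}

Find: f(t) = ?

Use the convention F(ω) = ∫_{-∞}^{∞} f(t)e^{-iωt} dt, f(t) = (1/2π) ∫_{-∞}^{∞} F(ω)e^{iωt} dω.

f(t) = 5 e^{- \frac{14 t^{2}}{5}} \cos{\left(6 t \right)}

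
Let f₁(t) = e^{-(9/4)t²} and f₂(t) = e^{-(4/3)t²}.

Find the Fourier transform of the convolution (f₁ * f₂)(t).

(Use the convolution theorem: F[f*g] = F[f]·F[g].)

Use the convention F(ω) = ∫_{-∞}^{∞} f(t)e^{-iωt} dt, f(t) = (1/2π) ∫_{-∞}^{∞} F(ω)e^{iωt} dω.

F[f₁*f₂](ω) = \frac{\sqrt{3} \pi e^{- \frac{43 \omega^{2}}{144}}}{3}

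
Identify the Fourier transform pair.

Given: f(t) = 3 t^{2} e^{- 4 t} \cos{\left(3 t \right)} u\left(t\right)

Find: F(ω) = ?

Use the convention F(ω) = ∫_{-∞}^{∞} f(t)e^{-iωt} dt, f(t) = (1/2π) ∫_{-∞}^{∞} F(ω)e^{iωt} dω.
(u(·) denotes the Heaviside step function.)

F(ω) = \frac{6 \left(- 27 i \omega + \left(i \omega + 4\right)^{3} - 108\right)}{\left(\left(i \omega + 4\right)^{2} + 9\right)^{3}}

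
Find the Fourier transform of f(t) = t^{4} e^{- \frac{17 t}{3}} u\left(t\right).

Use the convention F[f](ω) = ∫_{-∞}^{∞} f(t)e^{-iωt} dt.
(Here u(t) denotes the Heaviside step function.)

F(ω) = \frac{5832}{\left(3 i \omega + 17\right)^{5}}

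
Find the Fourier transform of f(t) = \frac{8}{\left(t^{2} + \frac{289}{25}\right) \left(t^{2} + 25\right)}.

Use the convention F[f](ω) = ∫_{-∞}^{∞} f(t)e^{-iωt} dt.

F(ω) = - \frac{5 \pi e^{- 5 \left|{\omega}\right|}}{42} + \frac{125 \pi e^{- \frac{17 \left|{\omega}\right|}{5}}}{714}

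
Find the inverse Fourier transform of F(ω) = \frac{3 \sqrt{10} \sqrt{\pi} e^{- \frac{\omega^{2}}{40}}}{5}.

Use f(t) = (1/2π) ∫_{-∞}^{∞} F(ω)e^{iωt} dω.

f(t) = 6 e^{- 10 t^{2}}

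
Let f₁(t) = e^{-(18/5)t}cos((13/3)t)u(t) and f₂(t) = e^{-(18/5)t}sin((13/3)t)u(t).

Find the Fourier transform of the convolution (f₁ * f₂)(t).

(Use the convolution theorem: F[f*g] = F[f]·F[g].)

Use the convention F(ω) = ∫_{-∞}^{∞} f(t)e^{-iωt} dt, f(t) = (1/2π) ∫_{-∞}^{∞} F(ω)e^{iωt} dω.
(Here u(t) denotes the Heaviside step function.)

F[f₁*f₂](ω) = \frac{43875 \left(5 i \omega + 18\right)}{\left(9 \left(5 i \omega + 18\right)^{2} + 4225\right)^{2}}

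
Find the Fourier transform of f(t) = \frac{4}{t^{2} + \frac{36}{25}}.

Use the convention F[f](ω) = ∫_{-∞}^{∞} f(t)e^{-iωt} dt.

F(ω) = \frac{10 \pi e^{- \frac{6 \left|{\omega}\right|}{5}}}{3}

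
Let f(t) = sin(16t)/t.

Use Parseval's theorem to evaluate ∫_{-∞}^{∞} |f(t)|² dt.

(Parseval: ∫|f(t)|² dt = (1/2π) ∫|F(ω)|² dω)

∫|f(t)|² dt = 16 \pi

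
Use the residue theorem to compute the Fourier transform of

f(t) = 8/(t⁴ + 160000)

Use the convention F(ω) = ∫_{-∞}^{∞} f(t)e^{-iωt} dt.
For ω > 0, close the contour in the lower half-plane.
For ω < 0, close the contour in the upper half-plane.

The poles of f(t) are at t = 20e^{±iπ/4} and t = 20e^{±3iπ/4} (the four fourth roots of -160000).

Let g(z) = f(z)e^{-iωz}; for large |z| the factor e^{-iωz} decays in the lower half-plane when ω > 0 and in the upper half-plane when ω < 0.

Case ω > 0 (lower half-plane, clockwise contour ⇒ F(ω) = -2πi·ΣRes):
  Res_{z = - 10 \sqrt{2} - 10 \sqrt{2} i} g(z) = \frac{\sqrt{2} i \left(1 - i\right) e^{10 \sqrt{2} \omega \left(-1 + i\right)}}{8000}
  Res_{z = 10 \sqrt{2} - 10 \sqrt{2} i} g(z) = \frac{\sqrt{2} i \left(1 + i\right) e^{- 10 \sqrt{2} \omega \left(1 + i\right)}}{8000}
  F(ω) = -2πi·ΣRes = \frac{\sqrt{2} \pi \left(1 - i\right) \left(e^{20 \sqrt{2} i \omega} + i\right) e^{- 10 \sqrt{2} \omega \left(1 + i\right)}}{4000} = \frac{\pi e^{- 10 \sqrt{2} \omega} \sin{\left(10 \sqrt{2} \omega + \frac{\pi}{4} \right)}}{1000}

Case ω < 0 (upper half-plane, counterclockwise contour ⇒ F(ω) = +2πi·ΣRes):
  Res_{z = 10 \sqrt{2} + 10 \sqrt{2} i} g(z) = \frac{\sqrt{2} i \left(-1 + i\right) e^{10 \sqrt{2} \omega \left(1 - i\right)}}{8000}
  Res_{z = - 10 \sqrt{2} + 10 \sqrt{2} i} g(z) = \frac{\sqrt{2} \left(1 - i\right) e^{10 \sqrt{2} \omega \left(1 + i\right)}}{8000}
  F(ω) = 2πi·ΣRes = - \frac{\sqrt{2} i \pi \left(i \left(1 - i\right) e^{10 \sqrt{2} \omega \left(1 - i\right)} - \left(1 - i\right) e^{10 \sqrt{2} \omega \left(1 + i\right)}\right)}{4000} = \frac{\pi e^{10 \sqrt{2} \omega} \cos{\left(10 \sqrt{2} \omega + \frac{\pi}{4} \right)}}{1000}

Both cases combine into a single formula in |ω|:

F(ω) = \frac{\pi e^{- 10 \sqrt{2} \left|{\omega}\right|} \sin{\left(10 \sqrt{2} \left|{\omega}\right| + \frac{\pi}{4} \right)}}{1000}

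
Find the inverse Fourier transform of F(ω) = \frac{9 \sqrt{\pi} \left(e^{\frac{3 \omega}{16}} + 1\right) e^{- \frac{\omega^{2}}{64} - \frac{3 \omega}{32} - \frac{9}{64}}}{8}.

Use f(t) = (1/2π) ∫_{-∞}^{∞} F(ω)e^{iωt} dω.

f(t) = 9 e^{- 16 t^{2}} \cos{\left(3 t \right)}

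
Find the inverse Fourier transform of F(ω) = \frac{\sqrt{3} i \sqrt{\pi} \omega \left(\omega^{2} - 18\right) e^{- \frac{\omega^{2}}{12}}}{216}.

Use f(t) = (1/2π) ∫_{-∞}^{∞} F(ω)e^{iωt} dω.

f(t) = 3 t^{3} e^{- 3 t^{2}}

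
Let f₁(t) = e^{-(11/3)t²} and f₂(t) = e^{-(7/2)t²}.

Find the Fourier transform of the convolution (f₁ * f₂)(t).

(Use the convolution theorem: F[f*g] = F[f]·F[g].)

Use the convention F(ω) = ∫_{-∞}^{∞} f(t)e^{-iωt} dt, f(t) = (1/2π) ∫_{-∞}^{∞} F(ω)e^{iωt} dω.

F[f₁*f₂](ω) = \frac{\sqrt{462} \pi e^{- \frac{43 \omega^{2}}{308}}}{77}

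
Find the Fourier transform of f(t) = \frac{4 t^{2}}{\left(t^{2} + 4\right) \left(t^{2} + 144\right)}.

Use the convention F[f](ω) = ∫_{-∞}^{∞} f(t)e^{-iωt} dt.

F(ω) = \frac{2 \pi \left(6 - e^{10 \left|{\omega}\right|}\right) e^{- 12 \left|{\omega}\right|}}{35}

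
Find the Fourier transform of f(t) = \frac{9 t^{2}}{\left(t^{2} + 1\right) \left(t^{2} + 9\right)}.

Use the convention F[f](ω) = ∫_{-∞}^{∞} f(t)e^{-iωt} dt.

F(ω) = \frac{9 \pi \left(3 - e^{2 \left|{\omega}\right|}\right) e^{- 3 \left|{\omega}\right|}}{8}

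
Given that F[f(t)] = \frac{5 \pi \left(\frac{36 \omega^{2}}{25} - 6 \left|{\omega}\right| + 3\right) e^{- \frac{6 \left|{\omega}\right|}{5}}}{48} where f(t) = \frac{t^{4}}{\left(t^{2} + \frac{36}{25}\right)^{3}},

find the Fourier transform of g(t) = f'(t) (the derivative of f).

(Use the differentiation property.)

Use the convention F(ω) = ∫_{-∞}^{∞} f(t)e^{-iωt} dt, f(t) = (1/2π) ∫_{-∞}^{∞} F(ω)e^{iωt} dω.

F[g](ω) = \frac{i \pi \omega \left(12 \omega^{2} - 50 \left|{\omega}\right| + 25\right) e^{- \frac{6 \left|{\omega}\right|}{5}}}{80}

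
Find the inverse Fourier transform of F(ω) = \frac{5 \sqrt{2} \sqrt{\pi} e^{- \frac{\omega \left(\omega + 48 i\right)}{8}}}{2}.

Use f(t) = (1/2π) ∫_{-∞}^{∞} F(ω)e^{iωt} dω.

f(t) = 5 e^{- 2 \left(t - 6\right)^{2}}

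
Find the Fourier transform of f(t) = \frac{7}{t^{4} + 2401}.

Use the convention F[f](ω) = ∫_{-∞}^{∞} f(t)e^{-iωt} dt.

F(ω) = \frac{\pi e^{- \frac{7 \sqrt{2} \left|{\omega}\right|}{2}} \sin{\left(\frac{7 \sqrt{2} \left|{\omega}\right|}{2} + \frac{\pi}{4} \right)}}{49}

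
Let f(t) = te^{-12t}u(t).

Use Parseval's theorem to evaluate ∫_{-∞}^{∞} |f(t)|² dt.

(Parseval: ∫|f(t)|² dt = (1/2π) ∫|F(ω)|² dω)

∫|f(t)|² dt = \frac{1}{6912}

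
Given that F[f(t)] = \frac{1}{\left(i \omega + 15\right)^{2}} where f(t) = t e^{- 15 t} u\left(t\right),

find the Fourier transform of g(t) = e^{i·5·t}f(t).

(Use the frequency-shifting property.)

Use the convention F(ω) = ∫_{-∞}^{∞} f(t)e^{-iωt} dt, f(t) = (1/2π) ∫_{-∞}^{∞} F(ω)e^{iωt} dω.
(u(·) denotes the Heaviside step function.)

F[g](ω) = \frac{1}{\left(i \left(\omega - 5\right) + 15\right)^{2}}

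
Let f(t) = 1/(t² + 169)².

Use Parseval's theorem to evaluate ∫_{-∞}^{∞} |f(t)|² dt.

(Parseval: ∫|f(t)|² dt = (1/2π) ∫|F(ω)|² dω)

∫|f(t)|² dt = \frac{5 \pi}{1003976272}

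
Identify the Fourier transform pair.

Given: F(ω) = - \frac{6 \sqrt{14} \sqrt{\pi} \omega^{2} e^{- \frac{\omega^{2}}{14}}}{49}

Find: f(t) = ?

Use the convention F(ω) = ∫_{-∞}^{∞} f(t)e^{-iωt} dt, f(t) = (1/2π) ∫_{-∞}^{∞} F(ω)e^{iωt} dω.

f(t) = 3 \left(14 t^{2} - 2\right) e^{- \frac{7 t^{2}}{2}}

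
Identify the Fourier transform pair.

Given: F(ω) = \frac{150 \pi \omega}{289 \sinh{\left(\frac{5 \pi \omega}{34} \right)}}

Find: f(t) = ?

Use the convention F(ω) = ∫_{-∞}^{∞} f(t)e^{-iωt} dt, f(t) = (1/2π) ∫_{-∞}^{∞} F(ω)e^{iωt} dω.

f(t) = \frac{6}{\cosh^{2}{\left(\frac{17 t}{5} \right)}}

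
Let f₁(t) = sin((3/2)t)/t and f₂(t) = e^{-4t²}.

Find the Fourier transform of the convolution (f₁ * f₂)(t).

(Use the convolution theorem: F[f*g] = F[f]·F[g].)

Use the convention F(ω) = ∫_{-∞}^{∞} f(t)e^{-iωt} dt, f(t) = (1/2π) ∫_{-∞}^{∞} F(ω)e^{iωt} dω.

F[f₁*f₂](ω) = \begin{cases} \frac{\pi^{\frac{3}{2}} e^{- \frac{\omega^{2}}{16}}}{2} & \text{for}\: \omega > - \frac{3}{2} \wedge \omega < \frac{3}{2} \\0 & \text{otherwise} \end{cases}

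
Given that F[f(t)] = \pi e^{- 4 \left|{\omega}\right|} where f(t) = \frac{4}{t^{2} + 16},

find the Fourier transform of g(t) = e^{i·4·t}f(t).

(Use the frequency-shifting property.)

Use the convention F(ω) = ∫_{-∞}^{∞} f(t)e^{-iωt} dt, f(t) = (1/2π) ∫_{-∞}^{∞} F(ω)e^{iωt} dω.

F[g](ω) = \pi e^{- 4 \left|{\omega - 4}\right|}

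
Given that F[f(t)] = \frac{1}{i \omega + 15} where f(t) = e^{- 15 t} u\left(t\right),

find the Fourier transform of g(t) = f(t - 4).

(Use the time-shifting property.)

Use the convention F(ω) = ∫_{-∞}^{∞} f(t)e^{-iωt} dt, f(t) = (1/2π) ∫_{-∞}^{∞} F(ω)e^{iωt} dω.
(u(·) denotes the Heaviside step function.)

F[g](ω) = \frac{e^{- 4 i \omega}}{i \omega + 15}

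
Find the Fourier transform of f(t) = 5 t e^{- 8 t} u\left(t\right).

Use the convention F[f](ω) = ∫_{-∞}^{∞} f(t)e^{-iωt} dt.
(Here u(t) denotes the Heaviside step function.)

F(ω) = \frac{5}{\left(i \omega + 8\right)^{2}}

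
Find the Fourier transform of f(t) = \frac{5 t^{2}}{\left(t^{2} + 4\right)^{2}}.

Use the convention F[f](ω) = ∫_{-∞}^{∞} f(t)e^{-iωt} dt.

F(ω) = \frac{5 \pi \left(1 - 2 \left|{\omega}\right|\right) e^{- 2 \left|{\omega}\right|}}{4}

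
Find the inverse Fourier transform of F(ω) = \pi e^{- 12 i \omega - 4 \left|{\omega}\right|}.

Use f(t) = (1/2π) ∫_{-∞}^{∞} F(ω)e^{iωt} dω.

f(t) = \frac{4}{\left(t - 12\right)^{2} + 16}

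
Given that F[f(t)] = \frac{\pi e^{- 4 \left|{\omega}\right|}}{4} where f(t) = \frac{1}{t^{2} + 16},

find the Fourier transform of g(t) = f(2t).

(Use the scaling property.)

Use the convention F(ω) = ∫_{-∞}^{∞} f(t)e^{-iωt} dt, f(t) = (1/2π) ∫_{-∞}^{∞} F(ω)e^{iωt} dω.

F[g](ω) = \frac{\pi e^{- 2 \left|{\omega}\right|}}{8}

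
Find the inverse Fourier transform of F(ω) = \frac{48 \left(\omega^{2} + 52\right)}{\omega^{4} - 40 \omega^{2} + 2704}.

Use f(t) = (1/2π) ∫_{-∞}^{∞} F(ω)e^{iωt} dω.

f(t) = 6 e^{- 4 \left|{t}\right|} \cos{\left(6 \left|{t}\right| \right)}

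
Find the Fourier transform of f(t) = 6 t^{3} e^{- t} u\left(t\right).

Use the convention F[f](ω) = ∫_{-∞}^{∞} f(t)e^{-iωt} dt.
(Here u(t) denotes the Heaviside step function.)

F(ω) = \frac{36}{\left(i \omega + 1\right)^{4}}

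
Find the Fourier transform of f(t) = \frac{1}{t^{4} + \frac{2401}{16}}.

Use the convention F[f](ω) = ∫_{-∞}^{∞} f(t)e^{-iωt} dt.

F(ω) = \frac{8 \pi e^{- \frac{7 \sqrt{2} \left|{\omega}\right|}{4}} \sin{\left(\frac{7 \sqrt{2} \left|{\omega}\right|}{4} + \frac{\pi}{4} \right)}}{343}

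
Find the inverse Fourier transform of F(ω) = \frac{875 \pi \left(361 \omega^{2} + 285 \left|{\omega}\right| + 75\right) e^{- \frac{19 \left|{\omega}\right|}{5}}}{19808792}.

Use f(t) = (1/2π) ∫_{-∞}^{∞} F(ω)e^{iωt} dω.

f(t) = \frac{7}{\left(t^{2} + \frac{361}{25}\right)^{3}}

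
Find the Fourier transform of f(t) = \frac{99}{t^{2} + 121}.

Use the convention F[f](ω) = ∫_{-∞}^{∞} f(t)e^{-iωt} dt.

F(ω) = 9 \pi e^{- 11 \left|{\omega}\right|}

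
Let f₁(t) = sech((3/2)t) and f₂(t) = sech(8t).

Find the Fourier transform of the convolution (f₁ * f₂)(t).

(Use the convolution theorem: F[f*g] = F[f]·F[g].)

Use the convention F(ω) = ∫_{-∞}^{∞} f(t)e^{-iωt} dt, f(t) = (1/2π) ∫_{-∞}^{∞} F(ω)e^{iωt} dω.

F[f₁*f₂](ω) = \frac{\pi^{2}}{12 \cosh{\left(\frac{\pi \omega}{16} \right)} \cosh{\left(\frac{\pi \omega}{3} \right)}}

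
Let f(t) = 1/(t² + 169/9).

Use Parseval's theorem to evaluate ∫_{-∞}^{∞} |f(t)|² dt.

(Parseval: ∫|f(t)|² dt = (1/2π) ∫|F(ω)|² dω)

∫|f(t)|² dt = \frac{27 \pi}{4394}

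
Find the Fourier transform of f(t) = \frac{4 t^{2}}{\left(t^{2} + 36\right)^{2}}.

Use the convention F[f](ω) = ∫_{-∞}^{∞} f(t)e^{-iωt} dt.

F(ω) = \frac{\pi \left(1 - 6 \left|{\omega}\right|\right) e^{- 6 \left|{\omega}\right|}}{3}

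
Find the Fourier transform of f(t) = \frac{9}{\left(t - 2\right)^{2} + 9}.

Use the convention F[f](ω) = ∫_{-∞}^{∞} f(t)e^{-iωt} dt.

F(ω) = 3 \pi e^{- 2 i \omega - 3 \left|{\omega}\right|}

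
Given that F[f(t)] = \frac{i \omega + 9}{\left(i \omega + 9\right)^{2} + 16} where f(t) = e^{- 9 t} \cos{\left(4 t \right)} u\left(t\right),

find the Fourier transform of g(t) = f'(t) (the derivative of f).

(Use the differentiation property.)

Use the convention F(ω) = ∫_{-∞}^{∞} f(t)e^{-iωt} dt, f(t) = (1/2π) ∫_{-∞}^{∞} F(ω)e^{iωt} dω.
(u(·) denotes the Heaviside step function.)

F[g](ω) = \frac{i \omega \left(i \omega + 9\right)}{\left(i \omega + 9\right)^{2} + 16}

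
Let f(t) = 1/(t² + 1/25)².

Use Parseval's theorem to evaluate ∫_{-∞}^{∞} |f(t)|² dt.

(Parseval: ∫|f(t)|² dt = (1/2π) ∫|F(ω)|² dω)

∫|f(t)|² dt = \frac{390625 \pi}{16}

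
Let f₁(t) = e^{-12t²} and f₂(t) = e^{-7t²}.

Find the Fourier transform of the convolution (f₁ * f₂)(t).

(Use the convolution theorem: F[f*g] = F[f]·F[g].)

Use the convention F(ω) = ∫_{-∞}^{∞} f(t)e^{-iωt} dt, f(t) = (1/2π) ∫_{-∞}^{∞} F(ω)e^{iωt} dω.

F[f₁*f₂](ω) = \frac{\sqrt{21} \pi e^{- \frac{19 \omega^{2}}{336}}}{42}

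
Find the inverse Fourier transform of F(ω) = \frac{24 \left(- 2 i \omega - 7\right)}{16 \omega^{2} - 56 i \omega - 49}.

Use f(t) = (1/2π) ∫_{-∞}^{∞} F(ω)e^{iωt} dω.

f(t) = 3 \left(\frac{7 t}{4} + 1\right) e^{- \frac{7 t}{4}} u\left(t\right)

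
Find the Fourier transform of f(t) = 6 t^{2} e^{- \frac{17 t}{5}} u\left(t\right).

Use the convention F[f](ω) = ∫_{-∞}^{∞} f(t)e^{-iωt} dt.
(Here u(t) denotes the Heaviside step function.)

F(ω) = \frac{1500}{\left(5 i \omega + 17\right)^{3}}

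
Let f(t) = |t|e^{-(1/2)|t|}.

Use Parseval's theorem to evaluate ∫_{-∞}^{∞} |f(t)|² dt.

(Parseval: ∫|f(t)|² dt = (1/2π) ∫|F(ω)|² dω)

∫|f(t)|² dt = 4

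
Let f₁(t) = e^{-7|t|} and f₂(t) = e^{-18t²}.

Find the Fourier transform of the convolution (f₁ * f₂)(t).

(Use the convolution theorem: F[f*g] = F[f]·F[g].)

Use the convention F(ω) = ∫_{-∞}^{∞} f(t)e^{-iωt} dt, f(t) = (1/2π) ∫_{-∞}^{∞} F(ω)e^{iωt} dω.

F[f₁*f₂](ω) = \frac{7 \sqrt{2} \sqrt{\pi} e^{- \frac{\omega^{2}}{72}}}{3 \left(\omega^{2} + 49\right)}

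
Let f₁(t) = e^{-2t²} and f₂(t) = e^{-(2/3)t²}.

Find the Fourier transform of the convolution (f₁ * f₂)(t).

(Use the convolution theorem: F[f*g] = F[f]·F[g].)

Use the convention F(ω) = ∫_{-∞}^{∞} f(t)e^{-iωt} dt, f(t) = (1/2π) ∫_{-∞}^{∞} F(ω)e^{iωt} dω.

F[f₁*f₂](ω) = \frac{\sqrt{3} \pi e^{- \frac{\omega^{2}}{2}}}{2}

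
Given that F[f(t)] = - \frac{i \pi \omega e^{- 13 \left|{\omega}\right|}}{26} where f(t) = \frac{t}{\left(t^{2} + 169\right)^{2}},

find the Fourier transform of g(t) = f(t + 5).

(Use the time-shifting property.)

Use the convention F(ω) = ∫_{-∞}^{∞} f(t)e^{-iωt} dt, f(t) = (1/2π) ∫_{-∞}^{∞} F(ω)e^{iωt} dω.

F[g](ω) = - \frac{i \pi \omega e^{5 i \omega - 13 \left|{\omega}\right|}}{26}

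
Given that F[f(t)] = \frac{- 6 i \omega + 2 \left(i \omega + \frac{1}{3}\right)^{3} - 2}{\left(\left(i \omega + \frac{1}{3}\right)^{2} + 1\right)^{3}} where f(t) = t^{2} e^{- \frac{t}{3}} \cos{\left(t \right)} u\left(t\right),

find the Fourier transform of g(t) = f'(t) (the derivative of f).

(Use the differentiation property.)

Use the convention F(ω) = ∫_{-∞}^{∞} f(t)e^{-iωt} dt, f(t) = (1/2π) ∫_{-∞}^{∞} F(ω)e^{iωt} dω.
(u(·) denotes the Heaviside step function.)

F[g](ω) = - \frac{54 i \omega \left(81 i \omega - \left(3 i \omega + 1\right)^{3} + 27\right)}{\left(\left(3 i \omega + 1\right)^{2} + 9\right)^{3}}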